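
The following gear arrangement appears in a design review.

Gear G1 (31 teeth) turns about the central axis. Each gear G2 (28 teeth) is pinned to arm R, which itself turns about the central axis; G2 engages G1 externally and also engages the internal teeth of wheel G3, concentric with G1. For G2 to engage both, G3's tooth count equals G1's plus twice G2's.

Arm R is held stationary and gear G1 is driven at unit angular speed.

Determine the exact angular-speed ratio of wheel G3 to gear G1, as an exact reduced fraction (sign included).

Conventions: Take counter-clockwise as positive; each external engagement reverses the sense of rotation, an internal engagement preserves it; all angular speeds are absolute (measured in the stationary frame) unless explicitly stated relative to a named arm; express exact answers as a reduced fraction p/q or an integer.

-31/87

class = planetary set [G3 = 31+2·28 = 87; Willis about the carrier]
ring teeth: 31 + 2·28 = 87
31(ω_sun−ω_arm) = −87(ω_ring−ω_arm),  ω_arm = 0, ω_sun = 1
ω_ring = 0 − (31/87)(1−0) = -31/87
ω_out/ω_in = -31/87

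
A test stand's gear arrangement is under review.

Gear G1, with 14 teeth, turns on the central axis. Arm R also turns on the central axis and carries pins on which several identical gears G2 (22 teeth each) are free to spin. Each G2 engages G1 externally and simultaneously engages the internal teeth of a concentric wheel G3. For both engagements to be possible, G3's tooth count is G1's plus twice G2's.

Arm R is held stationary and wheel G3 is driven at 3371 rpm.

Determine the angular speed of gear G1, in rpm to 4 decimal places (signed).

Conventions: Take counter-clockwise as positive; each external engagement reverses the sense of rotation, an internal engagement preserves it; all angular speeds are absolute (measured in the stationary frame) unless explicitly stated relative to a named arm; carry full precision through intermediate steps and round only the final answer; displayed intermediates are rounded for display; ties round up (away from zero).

topology: planetary set — G1 14T / G2 22T / G3 58T, arm = carrier (Willis)
normalise by the input: solve with ω_ring = 1, then scale by 3371 rpm
ring teeth: 14 + 2·22 = 58
14(ω_sun−ω_arm) = −58(ω_ring−ω_arm),  ω_arm = 0, ω_ring = 1
ω_sun = 0 − (58/14)(1−0) = -29/7
scale: ω_sun = -29/7 × 3371 rpm = -13965.5714 rpm

-13965.5714 rpm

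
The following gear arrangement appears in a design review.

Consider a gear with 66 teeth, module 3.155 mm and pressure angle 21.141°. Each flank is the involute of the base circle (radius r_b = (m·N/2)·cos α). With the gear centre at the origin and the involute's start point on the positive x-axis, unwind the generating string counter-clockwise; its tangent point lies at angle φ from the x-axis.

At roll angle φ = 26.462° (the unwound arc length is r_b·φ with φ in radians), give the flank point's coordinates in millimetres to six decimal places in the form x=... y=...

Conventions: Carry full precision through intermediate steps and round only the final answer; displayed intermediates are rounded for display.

x=106.918583 y=3.121332

topology: single-mesh involute geometry — m = 3.155, N = 66
pitch radius r_p = m·N/2 = 3.155·66/2 = 104.115000
base radius r_b = r_p·cos α = 104.115000·cos 21.141° = 97.107612
roll angle φ = 26.462° = 0.46184903 rad
x = r_b·(cos φ + φ·sin φ) = 106.918583
y = r_b·(sin φ − φ·cos φ) = 3.121332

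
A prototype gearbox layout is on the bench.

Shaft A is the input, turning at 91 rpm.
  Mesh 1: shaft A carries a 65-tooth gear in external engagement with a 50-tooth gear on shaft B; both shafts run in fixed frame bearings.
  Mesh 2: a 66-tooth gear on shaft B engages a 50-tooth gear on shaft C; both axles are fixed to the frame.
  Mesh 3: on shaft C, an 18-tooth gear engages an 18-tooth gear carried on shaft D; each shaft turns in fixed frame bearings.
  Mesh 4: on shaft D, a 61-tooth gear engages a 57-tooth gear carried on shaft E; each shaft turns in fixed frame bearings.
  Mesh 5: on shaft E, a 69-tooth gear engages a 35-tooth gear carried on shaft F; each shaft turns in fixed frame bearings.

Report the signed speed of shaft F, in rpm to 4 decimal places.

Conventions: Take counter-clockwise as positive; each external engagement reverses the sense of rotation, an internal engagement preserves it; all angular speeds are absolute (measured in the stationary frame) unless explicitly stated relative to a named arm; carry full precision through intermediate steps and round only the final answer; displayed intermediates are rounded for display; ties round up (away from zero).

recognized (6 fixed axles, 5 meshes): fixed-axis compound train
mesh 1 [65T→50T]: ω = 91.0000×65/50 = 118.3000 rpm, sense flips to −
mesh 2 [66T→50T]: ω = 118.3000×66/50 = 156.1560 rpm, sense flips to +
mesh 3 [18T→18T]: ω = 156.1560×18/18 = 156.1560 rpm, sense flips to −
mesh 4 [61T→57T]: ω = 156.1560×61/57 = 167.1143 rpm, sense flips to +
mesh 5 [69T→35T]: ω = 167.1143×69/35 = 329.4539 rpm, sense flips to −
signed output speed = -329.4539 rpm

-329.4539 rpm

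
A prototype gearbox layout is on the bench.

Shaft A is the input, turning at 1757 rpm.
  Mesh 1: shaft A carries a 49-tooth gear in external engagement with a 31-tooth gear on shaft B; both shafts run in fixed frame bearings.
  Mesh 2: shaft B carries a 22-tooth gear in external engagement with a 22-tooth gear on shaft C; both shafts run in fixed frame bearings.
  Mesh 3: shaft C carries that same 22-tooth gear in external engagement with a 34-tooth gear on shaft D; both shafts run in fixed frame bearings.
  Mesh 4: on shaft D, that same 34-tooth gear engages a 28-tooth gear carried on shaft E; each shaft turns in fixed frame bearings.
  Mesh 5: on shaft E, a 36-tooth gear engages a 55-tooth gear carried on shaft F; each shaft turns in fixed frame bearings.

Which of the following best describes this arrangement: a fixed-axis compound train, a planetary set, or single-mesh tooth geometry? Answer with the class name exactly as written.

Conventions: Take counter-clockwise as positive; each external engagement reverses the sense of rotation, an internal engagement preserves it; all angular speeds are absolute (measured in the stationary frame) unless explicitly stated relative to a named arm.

fixed-axis compound train

5-mesh fixed-axis compound train (all bearings frame-fixed)
classification: fixed-axis compound train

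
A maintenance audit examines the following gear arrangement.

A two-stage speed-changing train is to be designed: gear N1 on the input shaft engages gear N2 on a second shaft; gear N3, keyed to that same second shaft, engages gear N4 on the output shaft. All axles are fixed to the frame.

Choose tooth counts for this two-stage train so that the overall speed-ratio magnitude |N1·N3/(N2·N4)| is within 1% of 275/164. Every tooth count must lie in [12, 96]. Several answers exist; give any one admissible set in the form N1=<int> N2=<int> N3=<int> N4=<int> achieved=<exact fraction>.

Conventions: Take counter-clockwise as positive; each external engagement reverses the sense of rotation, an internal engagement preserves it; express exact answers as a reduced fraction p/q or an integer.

2-stage fixed-axis compound train for ratio 275/164
target = 275/164 in lowest terms: an exact hit needs N1·N3 = k·275 and N2·N4 = k·164 for one integer k, every count in [12, 96]; additionally prefer no 1:1 stage (N1 ≠ N2, N3 ≠ N4)
k = 1…2: no 1:1-free in-range split of k·275 and k·164 into factor pairs; take k = 3
k = 3: N1·N3 = 825 = 15·55, N2·N4 = 492 = 12·41
achieved = 15·55/(12·41) = 275/164; |achieved − target| = 0 ≤ 11/656 ✓

N1=15 N2=12 N3=55 N4=41 achieved=275/164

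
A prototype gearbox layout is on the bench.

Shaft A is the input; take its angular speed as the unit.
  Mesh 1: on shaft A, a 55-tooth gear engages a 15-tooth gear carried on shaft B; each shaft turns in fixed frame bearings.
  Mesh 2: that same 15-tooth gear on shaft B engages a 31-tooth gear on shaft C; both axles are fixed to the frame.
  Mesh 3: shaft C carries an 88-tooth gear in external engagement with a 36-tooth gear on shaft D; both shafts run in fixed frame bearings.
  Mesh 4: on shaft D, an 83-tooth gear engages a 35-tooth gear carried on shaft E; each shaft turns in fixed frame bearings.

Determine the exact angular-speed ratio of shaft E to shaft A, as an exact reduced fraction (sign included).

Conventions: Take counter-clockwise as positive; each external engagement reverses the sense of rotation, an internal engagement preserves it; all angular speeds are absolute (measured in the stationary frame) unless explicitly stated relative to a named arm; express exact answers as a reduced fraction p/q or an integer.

20086/1953

class = fixed-axis compound train [4 meshes; 4 ratios multiply, 4 sense flips]
mesh 1 [55T→15T]: running ratio 11/3, sense −
mesh 2 [15T→31T]: running ratio 55/31, sense +
mesh 3 [88T→36T]: running ratio 1210/279, sense −
mesh 4 [83T→35T]: running ratio 20086/1953, sense +
ω_out/ω_in = 20086/1953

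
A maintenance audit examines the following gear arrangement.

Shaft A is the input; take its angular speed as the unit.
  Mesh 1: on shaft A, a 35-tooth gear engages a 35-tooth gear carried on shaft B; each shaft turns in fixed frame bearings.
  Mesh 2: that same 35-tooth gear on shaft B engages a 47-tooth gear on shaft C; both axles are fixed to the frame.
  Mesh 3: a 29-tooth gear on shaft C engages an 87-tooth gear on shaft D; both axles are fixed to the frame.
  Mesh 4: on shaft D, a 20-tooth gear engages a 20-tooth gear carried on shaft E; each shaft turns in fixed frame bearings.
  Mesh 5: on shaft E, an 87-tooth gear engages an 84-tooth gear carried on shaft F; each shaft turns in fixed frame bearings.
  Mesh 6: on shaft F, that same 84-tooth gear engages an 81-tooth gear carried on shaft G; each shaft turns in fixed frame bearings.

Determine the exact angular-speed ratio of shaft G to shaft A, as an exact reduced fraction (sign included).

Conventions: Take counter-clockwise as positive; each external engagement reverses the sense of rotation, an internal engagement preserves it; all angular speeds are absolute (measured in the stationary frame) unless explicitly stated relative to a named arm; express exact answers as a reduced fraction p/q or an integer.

class = fixed-axis compound train [6 meshes; 6 ratios multiply, 6 sense flips]
mesh 1 [35T→35T]: running ratio 1, sense −
mesh 2 [35T→47T]: running ratio 35/47, sense +
mesh 3 [29T→87T]: running ratio 35/141, sense −
mesh 4 [20T→20T]: running ratio 35/141, sense +
mesh 5 [87T→84T]: running ratio 145/564, sense −
mesh 6 [84T→81T]: running ratio 1015/3807, sense +
ω_out/ω_in = 1015/3807

1015/3807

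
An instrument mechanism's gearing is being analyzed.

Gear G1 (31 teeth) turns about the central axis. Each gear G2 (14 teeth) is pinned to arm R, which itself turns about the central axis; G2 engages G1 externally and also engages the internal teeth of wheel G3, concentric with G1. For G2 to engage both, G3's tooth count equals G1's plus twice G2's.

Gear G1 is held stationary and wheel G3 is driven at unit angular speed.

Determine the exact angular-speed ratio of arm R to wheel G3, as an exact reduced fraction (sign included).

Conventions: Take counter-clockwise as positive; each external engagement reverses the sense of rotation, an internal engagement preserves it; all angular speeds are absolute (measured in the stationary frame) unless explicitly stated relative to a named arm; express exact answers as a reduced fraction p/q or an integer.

59/90

recognized (axles ride arm R): planetary set, 31/14/59 teeth
ring teeth: 31 + 2·14 = 59
31(ω_sun−ω_arm) = −59(ω_ring−ω_arm),  ω_sun = 0, ω_ring = 1
31(0−ω_arm) = −59(1−ω_arm)  ⇒  90·ω_arm = 59  ⇒  ω_arm = 59/90
ω_out/ω_in = 59/90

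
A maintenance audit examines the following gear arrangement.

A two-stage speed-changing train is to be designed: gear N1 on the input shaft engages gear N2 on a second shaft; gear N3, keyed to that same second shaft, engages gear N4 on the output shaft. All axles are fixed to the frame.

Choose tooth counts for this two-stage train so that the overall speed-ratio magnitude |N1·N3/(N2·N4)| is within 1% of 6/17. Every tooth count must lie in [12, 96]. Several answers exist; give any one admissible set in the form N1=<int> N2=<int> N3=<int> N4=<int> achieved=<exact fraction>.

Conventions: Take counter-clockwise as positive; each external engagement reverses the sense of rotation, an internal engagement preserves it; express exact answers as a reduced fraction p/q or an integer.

N1=12 N2=17 N3=12 N4=24 achieved=6/17

topology: fixed-axis compound train — 2 stages, target 6/17
target = 6/17 in lowest terms: an exact hit needs N1·N3 = k·6 and N2·N4 = k·17 for one integer k, every count in [12, 96]; additionally prefer no 1:1 stage (N1 ≠ N2, N3 ≠ N4)
k = 1…23: no 1:1-free in-range split of k·6 and k·17 into factor pairs; take k = 24
k = 24: N1·N3 = 144 = 12·12, N2·N4 = 408 = 17·24
achieved = 12·12/(17·24) = 6/17; |achieved − target| = 0 ≤ 3/850 ✓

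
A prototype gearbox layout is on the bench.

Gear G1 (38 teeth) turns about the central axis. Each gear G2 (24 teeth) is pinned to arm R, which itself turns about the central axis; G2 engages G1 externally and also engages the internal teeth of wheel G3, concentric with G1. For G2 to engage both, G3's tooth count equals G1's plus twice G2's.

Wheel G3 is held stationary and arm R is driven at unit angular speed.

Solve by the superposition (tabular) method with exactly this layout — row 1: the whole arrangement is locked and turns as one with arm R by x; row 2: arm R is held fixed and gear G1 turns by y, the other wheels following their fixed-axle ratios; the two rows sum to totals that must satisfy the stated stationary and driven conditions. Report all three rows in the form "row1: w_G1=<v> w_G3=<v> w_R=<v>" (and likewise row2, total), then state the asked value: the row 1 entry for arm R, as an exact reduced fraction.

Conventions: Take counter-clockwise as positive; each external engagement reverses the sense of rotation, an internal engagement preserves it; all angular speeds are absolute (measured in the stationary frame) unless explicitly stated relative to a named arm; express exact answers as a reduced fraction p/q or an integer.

row1: w_G1=1 w_G3=1 w_R=1
row2: w_G1=43/19 w_G3=-1 w_R=0
total: w_G1=62/19 w_G3=0 w_R=1
asked value: 1

topology: planetary set — G1 38T / G2 24T / G3 86T, arm = carrier (Willis)
row 1 (train locked, turned with arm): all members turn x
row 2: sun turns y, ring = −(38/86)·y, arm 0
boundary: total ω_ring = x − (38/86)·y = 0 and total ω_arm = x = 1  ⇒  y = 43/19, x = 1
row 2 ring = −(38/86)·43/19 = -1
totals (row 1 + row 2): sun 1 + 43/19 = 62/19, ring 1 + (-1) = 0, arm 1 + 0 = 1
asked cell (row1, arm) = 1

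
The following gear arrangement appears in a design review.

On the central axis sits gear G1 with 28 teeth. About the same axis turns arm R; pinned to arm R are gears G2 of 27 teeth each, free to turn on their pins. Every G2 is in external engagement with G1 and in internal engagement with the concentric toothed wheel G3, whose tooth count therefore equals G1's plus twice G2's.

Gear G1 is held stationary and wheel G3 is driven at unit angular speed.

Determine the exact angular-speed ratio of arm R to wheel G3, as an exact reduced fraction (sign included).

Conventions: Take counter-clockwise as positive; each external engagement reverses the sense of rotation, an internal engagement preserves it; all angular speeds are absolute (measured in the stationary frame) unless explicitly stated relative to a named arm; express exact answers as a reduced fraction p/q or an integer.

41/55

class = planetary set [G3 = 28+2·27 = 82; Willis about the carrier]
ring teeth: 28 + 2·27 = 82
28(ω_sun−ω_arm) = −82(ω_ring−ω_arm),  ω_sun = 0, ω_ring = 1
28(0−ω_arm) = −82(1−ω_arm)  ⇒  110·ω_arm = 82  ⇒  ω_arm = 41/55
ω_out/ω_in = 41/55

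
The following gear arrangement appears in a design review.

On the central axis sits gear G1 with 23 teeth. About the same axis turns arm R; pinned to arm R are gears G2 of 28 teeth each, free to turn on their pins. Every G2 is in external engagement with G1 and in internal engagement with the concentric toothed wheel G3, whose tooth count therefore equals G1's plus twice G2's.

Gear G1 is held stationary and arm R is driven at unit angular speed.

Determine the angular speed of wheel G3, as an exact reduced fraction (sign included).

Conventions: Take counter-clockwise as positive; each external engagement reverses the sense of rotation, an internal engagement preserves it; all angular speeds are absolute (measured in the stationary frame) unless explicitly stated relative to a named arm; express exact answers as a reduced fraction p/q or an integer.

planetary set (23T centre, 28T on arm, 79T internal) — Willis relation
ring teeth: 23 + 2·28 = 79
23(ω_sun−ω_arm) = −79(ω_ring−ω_arm),  ω_sun = 0, ω_arm = 1
ω_ring = 1 − (23/79)(0−1) = 102/79
exact speed ratio = 102/79

102/79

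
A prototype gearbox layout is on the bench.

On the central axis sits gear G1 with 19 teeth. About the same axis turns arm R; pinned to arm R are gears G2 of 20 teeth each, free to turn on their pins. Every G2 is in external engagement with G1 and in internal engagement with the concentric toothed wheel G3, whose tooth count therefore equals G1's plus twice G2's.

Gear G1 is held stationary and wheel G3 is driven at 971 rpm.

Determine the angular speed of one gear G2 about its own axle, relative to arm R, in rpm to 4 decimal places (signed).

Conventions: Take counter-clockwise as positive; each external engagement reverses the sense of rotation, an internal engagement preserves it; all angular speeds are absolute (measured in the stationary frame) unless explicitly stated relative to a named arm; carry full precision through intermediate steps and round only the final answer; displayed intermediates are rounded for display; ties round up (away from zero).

+697.7506 rpm

planetary set (19T centre, 20T on arm, 59T internal) — Willis relation
normalise by the input: solve with ω_ring = 1, then scale by 971 rpm
ring teeth: 19 + 2·20 = 59
19(ω_sun−ω_arm) = −59(ω_ring−ω_arm),  ω_sun = 0, ω_ring = 1
19(0−ω_arm) = −59(1−ω_arm)  ⇒  78·ω_arm = 59  ⇒  ω_arm = 59/78
sun–planet mesh: 19·(0−59/78) = −20·(ω_p−ω_arm)  ⇒  ω_p−ω_arm = 1121/1560
scale: ω_p−ω_arm = 1121/1560 × 971 rpm = +697.7506 rpm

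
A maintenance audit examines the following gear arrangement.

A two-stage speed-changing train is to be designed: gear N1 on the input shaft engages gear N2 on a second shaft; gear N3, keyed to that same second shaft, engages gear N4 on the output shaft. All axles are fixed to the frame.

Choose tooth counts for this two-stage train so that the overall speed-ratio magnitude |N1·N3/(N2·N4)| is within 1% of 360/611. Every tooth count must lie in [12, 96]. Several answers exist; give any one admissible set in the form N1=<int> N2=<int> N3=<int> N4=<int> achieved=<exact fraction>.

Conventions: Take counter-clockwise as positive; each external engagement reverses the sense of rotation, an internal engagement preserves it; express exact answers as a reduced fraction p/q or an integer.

design class (target 360/611): fixed-axis compound train
target = 360/611 in lowest terms: an exact hit needs N1·N3 = k·360 and N2·N4 = k·611 for one integer k, every count in [12, 96]; additionally prefer no 1:1 stage (N1 ≠ N2, N3 ≠ N4)
k = 1: N1·N3 = 360 = 12·30, N2·N4 = 611 = 13·47
achieved = 12·30/(13·47) = 360/611; |achieved − target| = 0 ≤ 18/3055 ✓

N1=12 N2=13 N3=30 N4=47 achieved=360/611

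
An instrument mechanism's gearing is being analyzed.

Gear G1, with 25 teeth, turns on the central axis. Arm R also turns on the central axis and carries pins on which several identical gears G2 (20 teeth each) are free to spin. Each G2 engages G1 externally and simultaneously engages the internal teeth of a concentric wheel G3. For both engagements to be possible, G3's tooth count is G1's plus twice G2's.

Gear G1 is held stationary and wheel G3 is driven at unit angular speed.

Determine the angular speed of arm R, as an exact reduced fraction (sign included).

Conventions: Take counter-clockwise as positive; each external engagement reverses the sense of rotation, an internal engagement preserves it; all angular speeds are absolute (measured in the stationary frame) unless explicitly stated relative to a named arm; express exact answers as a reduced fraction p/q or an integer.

topology: planetary set — G1 25T / G2 20T / G3 65T, arm = carrier (Willis)
ring teeth: 25 + 2·20 = 65
25(ω_sun−ω_arm) = −65(ω_ring−ω_arm),  ω_sun = 0, ω_ring = 1
25(0−ω_arm) = −65(1−ω_arm)  ⇒  90·ω_arm = 65  ⇒  ω_arm = 13/18
exact speed ratio = 13/18

13/18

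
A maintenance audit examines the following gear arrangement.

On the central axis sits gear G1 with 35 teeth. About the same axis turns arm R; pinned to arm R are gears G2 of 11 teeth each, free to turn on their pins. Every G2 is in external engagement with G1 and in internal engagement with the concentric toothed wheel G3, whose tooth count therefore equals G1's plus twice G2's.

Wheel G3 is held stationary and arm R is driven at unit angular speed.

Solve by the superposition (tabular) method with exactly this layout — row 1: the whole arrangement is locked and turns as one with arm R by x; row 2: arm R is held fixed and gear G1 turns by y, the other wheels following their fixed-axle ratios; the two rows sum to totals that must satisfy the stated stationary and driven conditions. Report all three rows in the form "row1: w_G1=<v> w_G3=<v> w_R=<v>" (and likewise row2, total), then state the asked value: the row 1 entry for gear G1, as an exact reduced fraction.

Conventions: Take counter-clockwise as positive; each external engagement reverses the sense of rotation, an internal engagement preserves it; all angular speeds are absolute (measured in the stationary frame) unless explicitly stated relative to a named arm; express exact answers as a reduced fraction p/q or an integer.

topology: planetary set — G1 35T / G2 11T / G3 57T, arm = carrier (Willis)
row 1 (train locked, turned with arm): all members turn x
row 2: sun turns y, ring = −(35/57)·y, arm 0
boundary: total ω_ring = x − (35/57)·y = 0 and total ω_arm = x = 1  ⇒  y = 57/35, x = 1
row 2 ring = −(35/57)·57/35 = -1
totals (row 1 + row 2): sun 1 + 57/35 = 92/35, ring 1 + (-1) = 0, arm 1 + 0 = 1
asked cell (row1, sun) = 1

row1: w_G1=1 w_G3=1 w_R=1
row2: w_G1=57/35 w_G3=-1 w_R=0
total: w_G1=92/35 w_G3=0 w_R=1
asked value: 1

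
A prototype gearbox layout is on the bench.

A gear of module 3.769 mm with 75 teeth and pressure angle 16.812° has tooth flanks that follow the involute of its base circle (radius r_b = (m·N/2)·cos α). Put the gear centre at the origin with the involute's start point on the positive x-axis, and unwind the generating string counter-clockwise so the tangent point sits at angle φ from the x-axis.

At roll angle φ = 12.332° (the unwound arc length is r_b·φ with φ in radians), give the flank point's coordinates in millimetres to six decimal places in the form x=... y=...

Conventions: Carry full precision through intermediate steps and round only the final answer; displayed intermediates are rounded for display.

class = single-mesh tooth geometry [base-circle involute, m = 3.769, 75T]
pitch radius r_p = m·N/2 = 3.769·75/2 = 141.337500
base radius r_b = r_p·cos α = 141.337500·cos 16.812° = 135.296586
roll angle φ = 12.332° = 0.21523400 rad
x = r_b·(cos φ + φ·sin φ) = 138.394237
y = r_b·(sin φ − φ·cos φ) = 0.447595

x=138.394237 y=0.447595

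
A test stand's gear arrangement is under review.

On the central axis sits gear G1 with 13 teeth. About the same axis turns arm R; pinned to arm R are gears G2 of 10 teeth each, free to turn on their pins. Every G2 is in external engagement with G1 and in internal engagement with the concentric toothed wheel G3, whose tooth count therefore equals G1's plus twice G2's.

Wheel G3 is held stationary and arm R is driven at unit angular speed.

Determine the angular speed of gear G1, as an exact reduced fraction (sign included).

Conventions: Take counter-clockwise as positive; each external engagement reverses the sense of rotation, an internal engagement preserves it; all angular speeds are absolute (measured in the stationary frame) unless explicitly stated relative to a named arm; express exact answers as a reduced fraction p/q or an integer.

46/13

topology: planetary set — G1 13T / G2 10T / G3 33T, arm = carrier (Willis)
ring teeth: 13 + 2·10 = 33
13(ω_sun−ω_arm) = −33(ω_ring−ω_arm),  ω_ring = 0, ω_arm = 1
ω_sun = 1 − (33/13)(0−1) = 46/13
exact speed ratio = 46/13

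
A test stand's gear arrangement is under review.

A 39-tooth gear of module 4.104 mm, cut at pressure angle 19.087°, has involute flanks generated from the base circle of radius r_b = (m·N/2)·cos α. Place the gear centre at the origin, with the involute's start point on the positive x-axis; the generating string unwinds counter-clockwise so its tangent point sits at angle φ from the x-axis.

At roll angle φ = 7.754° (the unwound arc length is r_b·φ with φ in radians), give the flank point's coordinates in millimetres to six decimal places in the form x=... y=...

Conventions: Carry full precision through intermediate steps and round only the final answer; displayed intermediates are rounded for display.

single-mesh involute tooth geometry (39T wheel at module 4.104)
pitch radius r_p = m·N/2 = 4.104·39/2 = 80.028000
base radius r_b = r_p·cos α = 80.028000·cos 19.087° = 75.628311
roll angle φ = 7.754° = 0.13533283 rad
x = r_b·(cos φ + φ·sin φ) = 76.317709
y = r_b·(sin φ − φ·cos φ) = 0.062370

x=76.317709 y=0.062370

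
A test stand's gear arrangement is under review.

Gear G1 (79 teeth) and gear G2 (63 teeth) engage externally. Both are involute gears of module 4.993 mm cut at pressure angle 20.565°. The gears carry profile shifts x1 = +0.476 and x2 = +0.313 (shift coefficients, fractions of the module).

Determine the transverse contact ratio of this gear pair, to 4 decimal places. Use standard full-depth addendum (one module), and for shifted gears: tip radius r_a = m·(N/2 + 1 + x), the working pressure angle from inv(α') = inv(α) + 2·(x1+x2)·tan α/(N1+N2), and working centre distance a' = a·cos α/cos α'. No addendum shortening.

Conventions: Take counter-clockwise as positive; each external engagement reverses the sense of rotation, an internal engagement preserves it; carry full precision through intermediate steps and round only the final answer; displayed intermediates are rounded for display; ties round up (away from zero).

recognized (one external pair, fixed centres): single-mesh tooth geometry, m = 4.993, N1 = 79, N2 = 63
base radii: r_b1 = 184.655292, r_b2 = 147.256752
tip radii: r_a1 = 204.593168, r_a2 = 163.835309
inv(α') = inv(20.565°) + 2·(+0.476+0.313)·tan α/(79+63) = 0.02042055  ⇒  α' = 22.12791°
a' = a·cos α / cos α' = 354.5030·cos 20.565°/cos 22.12791° = 358.302737
action lengths: √(r_a1²−r_b1²) = 88.095332, √(r_a2²−r_b2²) = 71.815440
base pitch p_b = π·m·cos α = 14.686372
CR = (88.095332 + 71.815440 − 358.302737·sin 22.12791°)/14.686372 = 1.698643
contact ratio ≈ 1.6986

1.6986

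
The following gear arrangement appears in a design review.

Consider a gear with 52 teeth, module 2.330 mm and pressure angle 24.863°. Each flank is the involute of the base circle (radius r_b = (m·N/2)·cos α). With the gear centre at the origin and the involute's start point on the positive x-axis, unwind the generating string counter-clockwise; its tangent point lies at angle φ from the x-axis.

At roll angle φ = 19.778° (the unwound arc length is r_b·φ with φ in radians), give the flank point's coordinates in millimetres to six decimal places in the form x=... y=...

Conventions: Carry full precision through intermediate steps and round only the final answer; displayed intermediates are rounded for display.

class = single-mesh tooth geometry [base-circle involute, m = 2.330, 52T]
pitch radius r_p = m·N/2 = 2.330·52/2 = 60.580000
base radius r_b = r_p·cos α = 60.580000·cos 24.863° = 54.965186
roll angle φ = 19.778° = 0.34519122 rad
x = r_b·(cos φ + φ·sin φ) = 58.143021
y = r_b·(sin φ − φ·cos φ) = 0.744667

x=58.143021 y=0.744667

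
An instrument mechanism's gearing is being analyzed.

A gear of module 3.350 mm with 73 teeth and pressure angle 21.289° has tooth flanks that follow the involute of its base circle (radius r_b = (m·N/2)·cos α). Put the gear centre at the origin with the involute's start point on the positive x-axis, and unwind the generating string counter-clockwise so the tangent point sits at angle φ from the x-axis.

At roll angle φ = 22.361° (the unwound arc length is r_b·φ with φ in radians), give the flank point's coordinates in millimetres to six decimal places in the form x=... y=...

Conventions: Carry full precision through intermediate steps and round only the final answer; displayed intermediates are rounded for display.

topology: single-mesh involute geometry — m = 3.350, N = 73
pitch radius r_p = m·N/2 = 3.350·73/2 = 122.275000
base radius r_b = r_p·cos α = 122.275000·cos 21.289° = 113.931070
roll angle φ = 22.361° = 0.39027307 rad
x = r_b·(cos φ + φ·sin φ) = 122.280061
y = r_b·(sin φ − φ·cos φ) = 2.223296

x=122.280061 y=2.223296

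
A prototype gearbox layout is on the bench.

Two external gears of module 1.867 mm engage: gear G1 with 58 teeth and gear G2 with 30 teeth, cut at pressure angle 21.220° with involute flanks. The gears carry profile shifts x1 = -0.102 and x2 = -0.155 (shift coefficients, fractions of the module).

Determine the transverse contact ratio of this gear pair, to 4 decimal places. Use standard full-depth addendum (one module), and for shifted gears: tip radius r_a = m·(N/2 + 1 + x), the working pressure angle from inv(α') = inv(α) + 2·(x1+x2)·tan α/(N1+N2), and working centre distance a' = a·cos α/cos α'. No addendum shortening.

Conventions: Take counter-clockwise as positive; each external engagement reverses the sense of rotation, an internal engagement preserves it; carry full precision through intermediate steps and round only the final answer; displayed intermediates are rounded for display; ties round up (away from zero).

1.7197

topology: single-mesh involute geometry — m = 1.867, 58T/30T pair
base radii: r_b1 = 50.471970, r_b2 = 26.106191
tip radii: r_a1 = 55.819566, r_a2 = 29.582615
inv(α') = inv(21.220°) + 2·(-0.102-0.155)·tan α/(58+30) = 0.01564932  ⇒  α' = 20.31670°
a' = a·cos α / cos α' = 82.1480·cos 21.220°/cos 20.31670° = 81.658308
action lengths: √(r_a1²−r_b1²) = 23.841229, √(r_a2²−r_b2²) = 13.913946
base pitch p_b = π·m·cos α = 5.467668
CR = (23.841229 + 13.913946 − 81.658308·sin 20.31670°)/5.467668 = 1.719686
contact ratio ≈ 1.7197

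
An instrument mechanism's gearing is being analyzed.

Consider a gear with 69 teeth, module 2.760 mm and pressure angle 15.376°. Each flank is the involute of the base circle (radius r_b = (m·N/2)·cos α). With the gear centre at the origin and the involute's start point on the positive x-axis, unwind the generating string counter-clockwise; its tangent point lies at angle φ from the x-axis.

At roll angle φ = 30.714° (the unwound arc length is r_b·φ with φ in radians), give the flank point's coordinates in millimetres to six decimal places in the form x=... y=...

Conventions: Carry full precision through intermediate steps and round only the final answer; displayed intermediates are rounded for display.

x=104.070634 y=4.580223

class = single-mesh tooth geometry [base-circle involute, m = 2.760, 69T]
pitch radius r_p = m·N/2 = 2.760·69/2 = 95.220000
base radius r_b = r_p·cos α = 95.220000·cos 15.376° = 91.811748
roll angle φ = 30.714° = 0.53606043 rad
x = r_b·(cos φ + φ·sin φ) = 104.070634
y = r_b·(sin φ − φ·cos φ) = 4.580223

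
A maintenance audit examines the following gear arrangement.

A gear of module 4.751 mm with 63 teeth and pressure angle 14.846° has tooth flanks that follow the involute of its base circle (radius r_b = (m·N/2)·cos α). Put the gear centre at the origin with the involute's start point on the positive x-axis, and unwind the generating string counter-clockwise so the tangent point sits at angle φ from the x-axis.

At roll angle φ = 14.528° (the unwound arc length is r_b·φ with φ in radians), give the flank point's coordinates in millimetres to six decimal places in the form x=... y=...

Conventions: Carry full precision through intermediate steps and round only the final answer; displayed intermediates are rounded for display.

x=149.236548 y=0.781059

recognized (one wheel, involute flank): single-mesh tooth geometry, m = 4.751, N = 63
pitch radius r_p = m·N/2 = 4.751·63/2 = 149.656500
base radius r_b = r_p·cos α = 149.656500·cos 14.846° = 144.660666
roll angle φ = 14.528° = 0.25356143 rad
x = r_b·(cos φ + φ·sin φ) = 149.236548
y = r_b·(sin φ − φ·cos φ) = 0.781059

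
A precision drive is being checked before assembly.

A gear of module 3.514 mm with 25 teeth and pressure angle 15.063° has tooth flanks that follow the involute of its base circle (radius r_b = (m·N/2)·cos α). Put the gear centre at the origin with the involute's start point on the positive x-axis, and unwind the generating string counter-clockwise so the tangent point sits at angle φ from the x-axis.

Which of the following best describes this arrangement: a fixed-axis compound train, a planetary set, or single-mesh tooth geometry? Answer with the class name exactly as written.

single-mesh involute tooth geometry (25T wheel at module 3.514)
classification: single-mesh tooth geometry

single-mesh tooth geometry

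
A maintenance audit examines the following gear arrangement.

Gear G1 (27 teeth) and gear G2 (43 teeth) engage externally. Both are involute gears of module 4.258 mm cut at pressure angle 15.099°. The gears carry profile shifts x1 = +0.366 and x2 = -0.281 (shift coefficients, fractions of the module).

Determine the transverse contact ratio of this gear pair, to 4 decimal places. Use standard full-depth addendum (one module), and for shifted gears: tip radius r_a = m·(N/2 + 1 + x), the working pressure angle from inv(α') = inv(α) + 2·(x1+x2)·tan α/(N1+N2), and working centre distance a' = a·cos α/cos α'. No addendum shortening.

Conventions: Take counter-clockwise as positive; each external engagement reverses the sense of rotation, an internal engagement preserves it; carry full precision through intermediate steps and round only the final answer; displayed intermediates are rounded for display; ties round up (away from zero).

1.8598

class = single-mesh tooth geometry [involute pair 27T × 43T, m = 4.258]
base radii: r_b1 = 55.498525, r_b2 = 88.386539
tip radii: r_a1 = 63.299428, r_a2 = 94.608502
inv(α') = inv(15.099°) + 2·(+0.366-0.281)·tan α/(27+43) = 0.00692995  ⇒  α' = 15.59728°
a' = a·cos α / cos α' = 149.0300·cos 15.099°/cos 15.59728° = 149.386160
action lengths: √(r_a1²−r_b1²) = 30.442263, √(r_a2²−r_b2²) = 33.742975
base pitch p_b = π·m·cos α = 12.915093
CR = (30.442263 + 33.742975 − 149.386160·sin 15.59728°)/12.915093 = 1.859775
contact ratio ≈ 1.8598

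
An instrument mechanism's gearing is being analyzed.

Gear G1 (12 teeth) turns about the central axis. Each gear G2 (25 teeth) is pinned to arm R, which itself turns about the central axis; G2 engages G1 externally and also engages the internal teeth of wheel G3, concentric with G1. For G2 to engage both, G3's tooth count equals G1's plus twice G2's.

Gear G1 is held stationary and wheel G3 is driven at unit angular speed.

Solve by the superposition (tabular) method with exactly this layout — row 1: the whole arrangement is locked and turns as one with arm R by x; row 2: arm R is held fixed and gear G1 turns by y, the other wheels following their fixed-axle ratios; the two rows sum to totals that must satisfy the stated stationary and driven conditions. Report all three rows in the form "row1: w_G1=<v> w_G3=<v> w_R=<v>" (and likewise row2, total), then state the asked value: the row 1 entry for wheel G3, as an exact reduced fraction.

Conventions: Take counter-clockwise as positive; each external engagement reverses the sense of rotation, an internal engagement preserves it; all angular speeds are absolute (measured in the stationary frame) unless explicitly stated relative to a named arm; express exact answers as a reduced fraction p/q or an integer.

row1: w_G1=31/37 w_G3=31/37 w_R=31/37
row2: w_G1=-31/37 w_G3=6/37 w_R=0
total: w_G1=0 w_G3=1 w_R=31/37
asked value: 31/37

topology: planetary set — G1 12T / G2 25T / G3 62T, arm = carrier (Willis)
row 1 — lock + rotate with arm: ω_sun = ω_ring = ω_arm = x
superposition row 2 [arm held]: sun y, ring −(12/62)·y, arm 0
boundary: total ω_sun = x + y = 0 and total ω_ring = x − (12/62)·y = 1  ⇒  y = -31/37, x = 31/37
row 2 ring = −(12/62)·(-31/37) = 6/37
totals (row 1 + row 2): sun 31/37 + (-31/37) = 0, ring 31/37 + 6/37 = 1, arm 31/37 + 0 = 31/37
asked cell (row1, ring) = 31/37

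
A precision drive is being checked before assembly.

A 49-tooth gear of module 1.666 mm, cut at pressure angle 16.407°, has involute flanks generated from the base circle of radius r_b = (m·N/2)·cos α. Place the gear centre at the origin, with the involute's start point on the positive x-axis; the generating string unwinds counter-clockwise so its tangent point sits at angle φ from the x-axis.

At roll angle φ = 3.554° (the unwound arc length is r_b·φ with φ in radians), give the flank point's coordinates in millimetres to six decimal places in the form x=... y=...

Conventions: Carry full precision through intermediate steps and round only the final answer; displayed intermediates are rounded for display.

topology: single-mesh involute geometry — m = 1.666, N = 49
pitch radius r_p = m·N/2 = 1.666·49/2 = 40.817000
base radius r_b = r_p·cos α = 40.817000·cos 16.407° = 39.154910
roll angle φ = 3.554° = 0.06202900 rad
x = r_b·(cos φ + φ·sin φ) = 39.230164
y = r_b·(sin φ − φ·cos φ) = 0.003114

x=39.230164 y=0.003114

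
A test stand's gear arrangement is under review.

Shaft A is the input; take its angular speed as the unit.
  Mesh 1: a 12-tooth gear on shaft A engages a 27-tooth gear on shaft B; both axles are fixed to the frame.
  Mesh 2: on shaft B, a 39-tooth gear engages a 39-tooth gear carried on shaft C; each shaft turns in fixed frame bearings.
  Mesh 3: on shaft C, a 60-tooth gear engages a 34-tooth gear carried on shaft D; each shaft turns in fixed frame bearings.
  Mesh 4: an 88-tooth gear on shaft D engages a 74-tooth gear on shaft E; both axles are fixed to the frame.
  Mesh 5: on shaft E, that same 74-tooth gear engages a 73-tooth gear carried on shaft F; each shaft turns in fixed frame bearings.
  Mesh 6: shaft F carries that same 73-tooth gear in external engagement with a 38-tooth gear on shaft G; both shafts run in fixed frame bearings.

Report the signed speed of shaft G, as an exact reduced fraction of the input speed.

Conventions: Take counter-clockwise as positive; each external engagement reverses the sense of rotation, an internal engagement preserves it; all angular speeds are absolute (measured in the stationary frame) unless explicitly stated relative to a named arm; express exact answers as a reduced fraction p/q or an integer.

1760/969

6-mesh fixed-axis compound train (all bearings frame-fixed)
mesh 1 [12T→27T]: |ω|/ω_in = 1×12/27 = 4/9, sense flips to −
mesh 2 [39T→39T]: |ω|/ω_in = (4/9)×39/39 = 4/9, sense flips to +
mesh 3 [60T→34T]: |ω|/ω_in = (4/9)×60/34 = 40/51, sense flips to −
mesh 4 [88T→74T]: |ω|/ω_in = (40/51)×88/74 = 1760/1887, sense flips to +
mesh 5 [74T→73T]: |ω|/ω_in = (1760/1887)×74/73 = 3520/3723, sense flips to −
mesh 6 [73T→38T]: |ω|/ω_in = (3520/3723)×73/38 = 1760/969, sense flips to +
signed output speed (× input speed) = 1760/969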